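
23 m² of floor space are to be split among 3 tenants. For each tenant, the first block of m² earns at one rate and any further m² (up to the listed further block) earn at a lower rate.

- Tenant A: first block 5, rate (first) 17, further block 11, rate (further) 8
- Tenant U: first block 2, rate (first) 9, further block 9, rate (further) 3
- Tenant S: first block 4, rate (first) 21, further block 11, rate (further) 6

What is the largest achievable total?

281

Rank every tier by rate: Tenant S/tier1 21 > Tenant A/tier1 17 > Tenant U/tier1 9 > Tenant A/tier2 8 > Tenant S/tier2 6 > Tenant U/tier2 3.
Fill Tenant S tier1 block (4 at 21) ; 19 left.
Tenant A tier1 at 17: fill all 5 ; 14 left.
Fill Tenant U tier1 block (2 at 9) ; 12 left.
Tenant A/tier2 (8): +11 ; 1 left.
Tenant S/tier2: +1 of 11 at 6; pool empty.
Total = 21×4 + 17×5 + 9×2 + 8×11 + 6×1 = 281.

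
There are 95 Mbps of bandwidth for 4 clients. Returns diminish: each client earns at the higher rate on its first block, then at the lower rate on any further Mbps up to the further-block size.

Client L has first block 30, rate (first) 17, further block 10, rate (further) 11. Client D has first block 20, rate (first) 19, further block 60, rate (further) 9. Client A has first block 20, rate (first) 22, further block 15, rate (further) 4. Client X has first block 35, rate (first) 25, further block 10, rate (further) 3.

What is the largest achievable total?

Order all 8 blocks by rate: Client X/T1 25 > Client A/T1 22 > Client D/T1 19 > Client L/T1 17 > Client L/T2 11 > Client D/T2 9 > Client A/T2 4 > Client X/T2 3.
Client X T1 at 25: fill all 35 — 60 left.
Fill Client A T1 block (20 at 22) — 40 left.
Client D/T1 (19): +20 — 20 left.
Client L T1 at 17: only 20 left, fill 20.
Total = 25×35 + 22×20 + 19×20 + 17×20 = 2035.

2035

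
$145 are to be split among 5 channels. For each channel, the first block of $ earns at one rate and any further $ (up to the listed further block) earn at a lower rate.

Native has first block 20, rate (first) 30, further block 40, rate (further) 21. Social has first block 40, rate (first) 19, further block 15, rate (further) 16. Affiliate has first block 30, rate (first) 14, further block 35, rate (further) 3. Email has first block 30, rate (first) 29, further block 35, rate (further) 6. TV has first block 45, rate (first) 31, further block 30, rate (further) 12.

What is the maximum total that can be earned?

Order all 10 blocks by rate: TV/tier1 31 > Native/tier1 30 > Email/tier1 29 > Native/tier2 21 > Social/tier1 19 > Social/tier2 16 > Affiliate/tier1 14 > TV/tier2 12 > Email/tier2 6 > Affiliate/tier2 3.
TV/tier1 (31): +45 ; 100 left.
Fill Native tier1 block (20 at 30) ; 80 left.
Email/tier1 (29): +30 ; 50 left.
Native/tier2 (21): +40 ; 10 left.
Social tier1 at 19: only 10 left, fill 10.
Total = 31×45 + 30×20 + 29×30 + 21×40 + 19×10 = 3895.

3895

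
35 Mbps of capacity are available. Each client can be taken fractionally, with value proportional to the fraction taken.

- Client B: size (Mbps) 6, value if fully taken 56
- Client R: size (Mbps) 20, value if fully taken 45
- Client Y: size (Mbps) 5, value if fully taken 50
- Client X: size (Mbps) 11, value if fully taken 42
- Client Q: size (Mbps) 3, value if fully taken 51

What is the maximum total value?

221.5

Sort by value density: Client Q 51/3≈17, Client Y 50/5≈10, Client B 56/6≈9.33, Client X 42/11≈3.82, Client R 45/20≈2.25.
Client Q: take in full, 3 Mbps for value 51 → 32 left.
All 5 Mbps of Client Y fit (value 50) → 27 remain.
Client B: take in full, 6 Mbps for value 56 → 21 left.
All 11 Mbps of Client X fit (value 42) → 10 remain.
Only 10 Mbps remain; take 10/20 of Client R for value 45×10/20 = 22.5.
Total value = 221.5.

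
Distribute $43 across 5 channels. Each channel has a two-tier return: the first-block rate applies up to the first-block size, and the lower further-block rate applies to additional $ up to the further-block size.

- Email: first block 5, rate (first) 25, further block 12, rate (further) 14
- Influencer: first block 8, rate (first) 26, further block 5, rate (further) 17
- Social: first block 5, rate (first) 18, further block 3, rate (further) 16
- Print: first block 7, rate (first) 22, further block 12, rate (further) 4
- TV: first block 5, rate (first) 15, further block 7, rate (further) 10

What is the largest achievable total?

855

Order all 10 blocks by rate: Influencer/tier1 26 > Email/tier1 25 > Print/tier1 22 > Social/tier1 18 > Influencer/tier2 17 > Social/tier2 16 > TV/tier1 15 > Email/tier2 14 > TV/tier2 10 > Print/tier2 4.
Fill Influencer tier1 block (8 at 26) ; 35 left.
Email/tier1 (25): +5 ; 30 left.
Print tier1 at 22: fill all 7 ; 23 left.
Social tier1 at 18: fill all 5 ; 18 left.
Influencer tier2 at 17: fill all 5 ; 13 left.
Social tier2 at 16: fill all 3 ; 10 left.
Fill TV tier1 block (5 at 15) ; 5 left.
Email/tier2: +5 of 12 at 14; pool empty.
Total = 26×8 + 25×5 + 22×7 + 18×5 + 17×5 + 16×3 + 15×5 + 14×5 = 855.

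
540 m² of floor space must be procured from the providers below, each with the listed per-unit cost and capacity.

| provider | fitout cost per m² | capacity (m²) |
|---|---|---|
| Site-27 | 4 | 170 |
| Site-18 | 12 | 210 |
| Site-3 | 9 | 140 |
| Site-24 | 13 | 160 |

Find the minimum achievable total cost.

Cheapest first:
Take 170 from Site-27 at 4 — need 370 more.
Site-3 (9): use full 140 — 230 m² to go.
Take 210 from Site-18 at 12 — need 20 more.
Take 20 from Site-24 at 13 to finish.
Cost = 170×4 + 140×9 + 210×12 + 20×13 = 4720.

4720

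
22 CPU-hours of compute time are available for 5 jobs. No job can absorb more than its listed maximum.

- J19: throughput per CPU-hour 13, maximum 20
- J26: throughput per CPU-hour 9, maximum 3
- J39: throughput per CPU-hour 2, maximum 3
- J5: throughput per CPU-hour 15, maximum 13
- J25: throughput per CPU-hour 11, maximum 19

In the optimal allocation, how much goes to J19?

Order the jobs by throughput per CPU-hour: J5 15 > J19 13 > J25 11 > J26 9 > J39 2.
J5 takes 13 to reach its cap of 13 — 9 left.
Only 9 left; J19 takes them to reach 9.

9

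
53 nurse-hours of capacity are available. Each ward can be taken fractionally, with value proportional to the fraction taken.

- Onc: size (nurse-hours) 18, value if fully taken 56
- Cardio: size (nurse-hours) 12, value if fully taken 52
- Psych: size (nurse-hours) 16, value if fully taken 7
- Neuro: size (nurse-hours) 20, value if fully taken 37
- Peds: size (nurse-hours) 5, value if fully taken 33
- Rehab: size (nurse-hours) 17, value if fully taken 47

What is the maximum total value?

189.85

Sort by value density: Peds 33/5≈6.6, Cardio 52/12≈4.33, Onc 56/18≈3.11, Rehab 47/17≈2.76, Neuro 37/20≈1.85, Psych 7/16≈0.438.
All 5 nurse-hours of Peds fit (value 33) — 48 remain.
All 12 nurse-hours of Cardio fit (value 52) — 36 remain.
Take all of Onc (18 nurse-hours, value 56) — 18 nurse-hours left.
All 17 nurse-hours of Rehab fit (value 47) — 1 remain.
Fill the last 1 nurse-hours with part of Neuro: 1/20 of it earns 1.85.
Total value = 189.85.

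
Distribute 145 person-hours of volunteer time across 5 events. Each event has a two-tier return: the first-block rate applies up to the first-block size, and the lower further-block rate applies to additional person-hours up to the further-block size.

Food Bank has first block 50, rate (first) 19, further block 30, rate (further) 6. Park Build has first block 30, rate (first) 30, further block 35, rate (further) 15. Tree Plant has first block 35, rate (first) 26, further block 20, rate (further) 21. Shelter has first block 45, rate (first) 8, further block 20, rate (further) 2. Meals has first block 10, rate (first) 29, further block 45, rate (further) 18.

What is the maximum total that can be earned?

Rank every tier by rate: Park Build/tier1 30 > Meals/tier1 29 > Tree Plant/tier1 26 > Tree Plant/tier2 21 > Food Bank/tier1 19 > Meals/tier2 18 > Park Build/tier2 15 > Shelter/tier1 8 > Food Bank/tier2 6 > Shelter/tier2 2.
Park Build tier1 at 30: fill all 30 ; 115 left.
Fill Meals tier1 block (10 at 29) ; 105 left.
Tree Plant tier1 at 26: fill all 35 ; 70 left.
Fill Tree Plant tier2 block (20 at 21) ; 50 left.
Food Bank/tier1 (19): +50 ; 0 left.
Total = 30×30 + 29×10 + 26×35 + 21×20 + 19×50 = 3470.

3470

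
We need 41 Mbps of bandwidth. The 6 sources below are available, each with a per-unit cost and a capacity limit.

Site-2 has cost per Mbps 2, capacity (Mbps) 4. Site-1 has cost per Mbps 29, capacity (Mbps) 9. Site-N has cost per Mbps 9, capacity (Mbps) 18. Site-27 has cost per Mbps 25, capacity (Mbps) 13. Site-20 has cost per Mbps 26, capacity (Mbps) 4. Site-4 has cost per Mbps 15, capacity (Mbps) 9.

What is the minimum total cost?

Use sources in increasing cost order.
Site-2 (2): use full 4 → 37 Mbps to go.
Take 18 from Site-N at 9 → need 19 more.
Site-4 at 15: take all 9 Mbps → 10 still needed.
Take 10 from Site-27 at 25 to finish.
Site-20, Site-1: unused.
Cost = 4×2 + 18×9 + 9×15 + 10×25 = 555.

555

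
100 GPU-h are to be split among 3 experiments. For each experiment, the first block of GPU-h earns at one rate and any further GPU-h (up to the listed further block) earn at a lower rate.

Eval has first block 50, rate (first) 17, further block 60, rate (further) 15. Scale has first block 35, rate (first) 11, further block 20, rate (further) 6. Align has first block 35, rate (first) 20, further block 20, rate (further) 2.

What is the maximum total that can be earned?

1775

Order all 6 blocks by rate: Align/T1 20 > Eval/T1 17 > Eval/T2 15 > Scale/T1 11 > Scale/T2 6 > Align/T2 2.
Align/T1 (20): +35 → 65 left.
Fill Eval T1 block (50 at 17) → 15 left.
Eval/T2: +15 of 60 at 15; pool empty.
Total = 20×35 + 17×50 + 15×15 = 1775.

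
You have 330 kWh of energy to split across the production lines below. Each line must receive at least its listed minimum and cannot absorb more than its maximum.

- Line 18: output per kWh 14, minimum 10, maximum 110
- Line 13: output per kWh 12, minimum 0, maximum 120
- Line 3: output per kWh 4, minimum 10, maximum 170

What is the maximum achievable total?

Meeting every minimum uses 10+0+10 = 20 kWh, leaving 310.
Rank by output per kWh: Line 18 14 > Line 13 12 > Line 3 4.
Line 18: +100 to 110 (cap) → 210 left.
Give Line 13 120 more to hit its cap of 120 → 90 left.
Only 90 left; Line 3 takes them to reach 100.
Total = 14×110 + 12×120 + 4×100 = 3380.

3380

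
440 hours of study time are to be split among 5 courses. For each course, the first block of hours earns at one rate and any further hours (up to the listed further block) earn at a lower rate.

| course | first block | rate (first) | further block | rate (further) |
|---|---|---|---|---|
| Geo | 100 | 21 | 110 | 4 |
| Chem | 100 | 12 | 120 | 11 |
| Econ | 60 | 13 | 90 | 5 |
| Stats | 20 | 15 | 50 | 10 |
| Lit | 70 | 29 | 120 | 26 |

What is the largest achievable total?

Order all 10 blocks by rate: Lit/first 29 > Lit/second 26 > Geo/first 21 > Stats/first 15 > Econ/first 13 > Chem/first 12 > Chem/second 11 > Stats/second 10 > Econ/second 5 > Geo/second 4.
Lit/first (29): +70 ; 370 left.
Fill Lit second block (120 at 26) ; 250 left.
Geo/first (21): +100 ; 150 left.
Stats first at 15: fill all 20 ; 130 left.
Fill Econ first block (60 at 13) ; 70 left.
Chem/first: +70 of 100 at 12; pool empty.
Total = 29×70 + 26×120 + 21×100 + 15×20 + 13×60 + 12×70 = 9170.

9170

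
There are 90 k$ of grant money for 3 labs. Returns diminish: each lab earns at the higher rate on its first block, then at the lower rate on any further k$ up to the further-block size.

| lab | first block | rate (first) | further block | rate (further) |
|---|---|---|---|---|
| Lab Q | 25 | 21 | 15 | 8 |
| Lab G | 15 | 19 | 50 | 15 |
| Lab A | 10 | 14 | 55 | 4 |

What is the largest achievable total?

1560

Rank every tier by rate: Lab Q/T1 21 > Lab G/T1 19 > Lab G/T2 15 > Lab A/T1 14 > Lab Q/T2 8 > Lab A/T2 4.
Fill Lab Q T1 block (25 at 21) — 65 left.
Lab G/T1 (19): +15 — 50 left.
Fill Lab G T2 block (50 at 15) — 0 left.
Total = 21×25 + 19×15 + 15×50 = 1560.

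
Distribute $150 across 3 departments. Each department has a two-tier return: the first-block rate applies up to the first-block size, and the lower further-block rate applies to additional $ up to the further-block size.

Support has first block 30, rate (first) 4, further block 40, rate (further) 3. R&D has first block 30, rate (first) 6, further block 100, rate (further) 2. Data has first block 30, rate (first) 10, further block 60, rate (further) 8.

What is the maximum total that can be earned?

Order all 6 blocks by rate: Data/T1 10 > Data/T2 8 > R&D/T1 6 > Support/T1 4 > Support/T2 3 > R&D/T2 2.
Data T1 at 10: fill all 30 ; 120 left.
Data T2 at 8: fill all 60 ; 60 left.
Fill R&D T1 block (30 at 6) ; 30 left.
Fill Support T1 block (30 at 4) ; 0 left.
Total = 10×30 + 8×60 + 6×30 + 4×30 = 1080.

1080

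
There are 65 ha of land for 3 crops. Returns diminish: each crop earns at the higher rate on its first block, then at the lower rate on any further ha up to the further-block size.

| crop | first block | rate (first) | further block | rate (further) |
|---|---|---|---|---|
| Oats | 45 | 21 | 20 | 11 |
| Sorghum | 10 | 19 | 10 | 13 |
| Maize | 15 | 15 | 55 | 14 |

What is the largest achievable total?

1285

Order all 6 blocks by rate: Oats/T1 21 > Sorghum/T1 19 > Maize/T1 15 > Maize/T2 14 > Sorghum/T2 13 > Oats/T2 11.
Fill Oats T1 block (45 at 21) ; 20 left.
Fill Sorghum T1 block (10 at 19) ; 10 left.
Maize/T1: +10 of 15 at 15; pool empty.
Total = 21×45 + 19×10 + 15×10 = 1285.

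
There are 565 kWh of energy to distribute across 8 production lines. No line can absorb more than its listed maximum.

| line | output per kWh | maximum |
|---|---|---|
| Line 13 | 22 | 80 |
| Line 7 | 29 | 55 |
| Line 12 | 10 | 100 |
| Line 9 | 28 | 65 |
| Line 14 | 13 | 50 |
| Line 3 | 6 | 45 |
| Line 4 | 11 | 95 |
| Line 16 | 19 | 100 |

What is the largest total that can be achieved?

Rank by output per kWh: Line 7 29 > Line 9 28 > Line 13 22 > Line 16 19 > Line 14 13 > Line 4 11 > Line 12 10 > Line 3 6.
Line 7 takes 55 to reach its cap of 55 ; 510 left.
Give Line 9 65 to hit its cap of 65 ; 445 left.
Give Line 13 80 to hit its cap of 80 ; 365 left.
Line 16 takes 100 to reach its cap of 100 ; 265 left.
Give Line 14 50 to hit its cap of 50 ; 215 left.
Line 4 takes 95 to reach its cap of 95 ; 120 left.
Line 12: +100 to 100 (cap) ; 20 left.
Only 20 left; Line 3 takes them to reach 20.
Total = 22×80 + 29×55 + 10×100 + 28×65 + 13×50 + 6×20 + 11×95 + 19×100 = 9890.

9890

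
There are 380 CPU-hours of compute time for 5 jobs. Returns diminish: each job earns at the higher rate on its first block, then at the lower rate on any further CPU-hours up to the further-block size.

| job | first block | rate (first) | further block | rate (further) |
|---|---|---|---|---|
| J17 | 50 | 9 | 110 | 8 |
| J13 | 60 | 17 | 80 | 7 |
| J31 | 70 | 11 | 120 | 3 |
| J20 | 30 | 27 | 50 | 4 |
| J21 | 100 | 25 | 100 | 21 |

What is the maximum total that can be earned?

Rank every tier by rate: J20/T1 27 > J21/T1 25 > J21/T2 21 > J13/T1 17 > J31/T1 11 > J17/T1 9 > J17/T2 8 > J13/T2 7 > J20/T2 4 > J31/T2 3.
Fill J20 T1 block (30 at 27) → 350 left.
Fill J21 T1 block (100 at 25) → 250 left.
Fill J21 T2 block (100 at 21) → 150 left.
Fill J13 T1 block (60 at 17) → 90 left.
J31/T1 (11): +70 → 20 left.
J17 T1 at 9: only 20 left, fill 20.
Total = 27×30 + 25×100 + 21×100 + 17×60 + 11×70 + 9×20 = 7380.

7380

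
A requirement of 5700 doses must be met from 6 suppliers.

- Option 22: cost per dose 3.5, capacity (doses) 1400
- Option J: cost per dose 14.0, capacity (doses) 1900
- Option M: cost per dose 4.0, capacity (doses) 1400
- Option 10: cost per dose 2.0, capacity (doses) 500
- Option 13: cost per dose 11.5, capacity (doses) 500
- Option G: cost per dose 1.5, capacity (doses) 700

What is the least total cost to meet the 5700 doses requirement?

Fill from the cheapest supplier first.
Option G at 1.5: take all 700 doses → 5000 still needed.
Option 10 (2.0): use full 500 → 4500 doses to go.
Take 1400 from Option 22 at 3.5 → need 3100 more.
Take 1400 from Option M at 4.0 → need 1700 more.
Option 13 (11.5): use full 500 → 1200 doses to go.
Take 1200 from Option J at 14.0 to finish.
Cost = 700×1.5 + 500×2.0 + 1400×3.5 + 1400×4.0 + 500×11.5 + 1200×14.0 = 35100.

35100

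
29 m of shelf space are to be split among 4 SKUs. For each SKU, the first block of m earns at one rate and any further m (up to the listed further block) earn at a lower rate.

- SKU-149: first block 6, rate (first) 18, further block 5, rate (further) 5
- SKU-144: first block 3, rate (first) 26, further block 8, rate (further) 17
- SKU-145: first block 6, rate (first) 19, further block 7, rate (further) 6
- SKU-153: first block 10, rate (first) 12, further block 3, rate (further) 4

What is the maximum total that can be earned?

Order all 8 blocks by rate: SKU-144/T1 26 > SKU-145/T1 19 > SKU-149/T1 18 > SKU-144/T2 17 > SKU-153/T1 12 > SKU-145/T2 6 > SKU-149/T2 5 > SKU-153/T2 4.
SKU-144/T1 (26): +3 — 26 left.
SKU-145/T1 (19): +6 — 20 left.
Fill SKU-149 T1 block (6 at 18) — 14 left.
Fill SKU-144 T2 block (8 at 17) — 6 left.
SKU-153 T1 at 12: only 6 left, fill 6.
Total = 26×3 + 19×6 + 18×6 + 17×8 + 12×6 = 508.

508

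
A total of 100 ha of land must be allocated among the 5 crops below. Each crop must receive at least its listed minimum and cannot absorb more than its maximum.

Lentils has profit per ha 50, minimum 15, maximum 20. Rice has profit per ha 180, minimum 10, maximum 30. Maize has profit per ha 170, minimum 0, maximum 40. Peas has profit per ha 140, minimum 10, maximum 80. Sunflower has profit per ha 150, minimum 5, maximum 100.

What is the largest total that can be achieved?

Meeting every minimum uses 15+10+0+10+5 = 40 ha, leaving 60.
Highest profit per ha first: Rice 180 > Maize 170 > Sunflower 150 > Peas 140 > Lentils 50.
Give Rice 20 more to hit its cap of 30 → 40 left.
Maize: +40 to 40 (cap) → 0 left.
Total = 50×15 + 180×30 + 170×40 + 140×10 + 150×5 = 15100.

15100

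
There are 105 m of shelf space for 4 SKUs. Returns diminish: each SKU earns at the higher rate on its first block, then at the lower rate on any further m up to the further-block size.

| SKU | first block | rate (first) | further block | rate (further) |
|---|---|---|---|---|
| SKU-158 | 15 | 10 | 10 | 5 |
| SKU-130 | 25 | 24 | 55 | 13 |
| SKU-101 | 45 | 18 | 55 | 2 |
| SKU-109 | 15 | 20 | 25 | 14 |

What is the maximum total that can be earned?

Order all 8 blocks by rate: SKU-130/T1 24 > SKU-109/T1 20 > SKU-101/T1 18 > SKU-109/T2 14 > SKU-130/T2 13 > SKU-158/T1 10 > SKU-158/T2 5 > SKU-101/T2 2.
SKU-130/T1 (24): +25 → 80 left.
Fill SKU-109 T1 block (15 at 20) → 65 left.
SKU-101 T1 at 18: fill all 45 → 20 left.
SKU-109/T2: +20 of 25 at 14; pool empty.
Total = 24×25 + 20×15 + 18×45 + 14×20 = 1990.

1990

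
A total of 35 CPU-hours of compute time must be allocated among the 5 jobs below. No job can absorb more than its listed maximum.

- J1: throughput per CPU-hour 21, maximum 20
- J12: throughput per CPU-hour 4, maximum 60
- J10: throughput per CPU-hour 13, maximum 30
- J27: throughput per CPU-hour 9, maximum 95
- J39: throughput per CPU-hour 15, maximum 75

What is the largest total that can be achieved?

645

Rank by throughput per CPU-hour: J1 21 > J39 15 > J10 13 > J27 9 > J12 4.
J1 takes 20 to reach its cap of 20 — 15 left.
J39 has room for 75 but only 15 remain, so it gets 15.
Total = 21×20 + 15×15 = 645.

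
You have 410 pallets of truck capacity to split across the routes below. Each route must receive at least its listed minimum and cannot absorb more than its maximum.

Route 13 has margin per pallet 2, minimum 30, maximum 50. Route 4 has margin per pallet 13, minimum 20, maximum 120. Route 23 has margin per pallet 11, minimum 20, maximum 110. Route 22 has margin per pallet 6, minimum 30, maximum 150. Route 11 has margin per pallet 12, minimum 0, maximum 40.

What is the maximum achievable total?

Meeting every minimum uses 30+20+20+30+0 = 100 pallets, leaving 310.
Rank by margin per pallet: Route 4 13 > Route 11 12 > Route 23 11 > Route 22 6 > Route 13 2.
Give Route 4 100 more to hit its cap of 120 ; 210 left.
Route 11: +40 to 40 (cap) ; 170 left.
Give Route 23 90 more to hit its cap of 110 ; 80 left.
Route 22: +80 (room for 120) → 110. Pool exhausted.
Total = 2×30 + 13×120 + 11×110 + 6×110 + 12×40 = 3970.

3970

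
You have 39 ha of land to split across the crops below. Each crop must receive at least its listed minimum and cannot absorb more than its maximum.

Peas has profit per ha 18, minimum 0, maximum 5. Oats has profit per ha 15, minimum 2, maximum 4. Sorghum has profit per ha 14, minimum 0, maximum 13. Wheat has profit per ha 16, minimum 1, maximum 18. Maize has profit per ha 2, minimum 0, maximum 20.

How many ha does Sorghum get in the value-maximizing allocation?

12

Meeting every minimum uses 0+2+0+1+0 = 3 ha, leaving 36.
Rank by profit per ha: Peas 18 > Wheat 16 > Oats 15 > Sorghum 14 > Maize 2.
Peas: +5 to 5 (cap) ; 31 left.
Wheat takes 17 more to reach its cap of 18 ; 14 left.
Give Oats 2 more to hit its cap of 4 ; 12 left.
Only 12 left; Sorghum takes them to reach 12.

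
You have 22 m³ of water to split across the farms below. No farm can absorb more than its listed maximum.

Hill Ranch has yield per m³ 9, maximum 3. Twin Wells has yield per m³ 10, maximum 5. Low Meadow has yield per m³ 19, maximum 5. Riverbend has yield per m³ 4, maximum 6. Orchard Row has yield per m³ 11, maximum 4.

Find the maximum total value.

236

Highest yield per m³ first: Low Meadow 19 > Orchard Row 11 > Twin Wells 10 > Hill Ranch 9 > Riverbend 4.
Low Meadow: +5 to 5 (cap) — 17 left.
Orchard Row: +4 to 4 (cap) — 13 left.
Twin Wells takes 5 to reach its cap of 5 — 8 left.
Hill Ranch: +3 to 3 (cap) — 5 left.
Only 5 left; Riverbend takes them to reach 5.
Total = 9×3 + 10×5 + 19×5 + 4×5 + 11×4 = 236.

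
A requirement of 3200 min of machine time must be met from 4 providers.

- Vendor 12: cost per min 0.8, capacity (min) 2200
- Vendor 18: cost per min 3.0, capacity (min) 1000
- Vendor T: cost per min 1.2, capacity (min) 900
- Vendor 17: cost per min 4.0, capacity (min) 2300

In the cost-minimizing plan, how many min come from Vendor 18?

100

Cheapest first:
Vendor 12 (0.8): use full 2200 — 1000 min to go.
Vendor T at 1.2: take all 900 min — 100 still needed.
Vendor 18 (3.0): take the remaining 100 — done.
Vendor 17: unused.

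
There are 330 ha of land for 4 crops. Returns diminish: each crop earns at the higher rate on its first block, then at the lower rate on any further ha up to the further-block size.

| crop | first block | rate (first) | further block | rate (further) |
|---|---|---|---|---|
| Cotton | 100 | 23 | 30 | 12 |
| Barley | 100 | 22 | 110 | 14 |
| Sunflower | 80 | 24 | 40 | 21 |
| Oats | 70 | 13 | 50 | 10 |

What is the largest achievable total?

7400

Rank every tier by rate: Sunflower/tier1 24 > Cotton/tier1 23 > Barley/tier1 22 > Sunflower/tier2 21 > Barley/tier2 14 > Oats/tier1 13 > Cotton/tier2 12 > Oats/tier2 10.
Sunflower/tier1 (24): +80 ; 250 left.
Cotton tier1 at 23: fill all 100 ; 150 left.
Barley/tier1 (22): +100 ; 50 left.
Sunflower/tier2 (21): +40 ; 10 left.
Barley/tier2: +10 of 110 at 14; pool empty.
Total = 24×80 + 23×100 + 22×100 + 21×40 + 14×10 = 7400.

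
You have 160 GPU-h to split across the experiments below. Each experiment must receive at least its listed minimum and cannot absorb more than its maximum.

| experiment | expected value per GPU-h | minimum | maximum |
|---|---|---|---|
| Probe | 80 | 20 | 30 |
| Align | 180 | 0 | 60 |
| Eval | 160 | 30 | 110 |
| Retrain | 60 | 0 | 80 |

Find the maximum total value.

25200

Meeting every minimum uses 20+0+30+0 = 50 GPU-h, leaving 110.
Rank by expected value per GPU-h: Align 180 > Eval 160 > Probe 80 > Retrain 60.
Align takes 60 more to reach its cap of 60 ; 50 left.
Eval: +50 (room for 80) → 80. Pool exhausted.
Total = 80×20 + 180×60 + 160×80 = 25200.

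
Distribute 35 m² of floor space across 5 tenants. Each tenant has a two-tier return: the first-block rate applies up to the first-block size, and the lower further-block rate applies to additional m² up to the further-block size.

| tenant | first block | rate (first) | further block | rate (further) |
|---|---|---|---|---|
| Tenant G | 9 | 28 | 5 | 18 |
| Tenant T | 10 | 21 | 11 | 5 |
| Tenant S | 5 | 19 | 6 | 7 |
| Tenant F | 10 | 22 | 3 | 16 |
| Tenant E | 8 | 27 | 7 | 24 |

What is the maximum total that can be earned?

877

Order all 10 blocks by rate: Tenant G/tier1 28 > Tenant E/tier1 27 > Tenant E/tier2 24 > Tenant F/tier1 22 > Tenant T/tier1 21 > Tenant S/tier1 19 > Tenant G/tier2 18 > Tenant F/tier2 16 > Tenant S/tier2 7 > Tenant T/tier2 5.
Tenant G tier1 at 28: fill all 9 ; 26 left.
Tenant E/tier1 (27): +8 ; 18 left.
Fill Tenant E tier2 block (7 at 24) ; 11 left.
Tenant F/tier1 (22): +10 ; 1 left.
1 remain; put them into Tenant T tier1 at 21.
Total = 28×9 + 27×8 + 24×7 + 22×10 + 21×1 = 877.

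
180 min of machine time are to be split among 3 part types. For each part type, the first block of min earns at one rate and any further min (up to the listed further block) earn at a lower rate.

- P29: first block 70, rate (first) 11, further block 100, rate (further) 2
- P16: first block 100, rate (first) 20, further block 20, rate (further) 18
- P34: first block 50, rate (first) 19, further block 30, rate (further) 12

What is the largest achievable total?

3430

Order all 6 blocks by rate: P16/T1 20 > P34/T1 19 > P16/T2 18 > P34/T2 12 > P29/T1 11 > P29/T2 2.
Fill P16 T1 block (100 at 20) — 80 left.
Fill P34 T1 block (50 at 19) — 30 left.
P16/T2 (18): +20 — 10 left.
P34 T2 at 12: only 10 left, fill 10.
Total = 20×100 + 19×50 + 18×20 + 12×10 = 3430.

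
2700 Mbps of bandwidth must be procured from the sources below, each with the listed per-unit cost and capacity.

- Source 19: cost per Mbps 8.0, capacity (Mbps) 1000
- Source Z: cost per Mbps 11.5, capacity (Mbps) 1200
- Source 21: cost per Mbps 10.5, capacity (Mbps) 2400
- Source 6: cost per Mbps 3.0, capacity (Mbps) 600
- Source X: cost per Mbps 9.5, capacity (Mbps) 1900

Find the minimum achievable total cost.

Use sources in increasing cost order.
Source 6 (3.0): use full 600 — 2100 Mbps to go.
Source 19 (8.0): use full 1000 — 1100 Mbps to go.
Take 1100 from Source X at 9.5 to finish.
Source 21, Source Z: unused.
Cost = 600×3.0 + 1000×8.0 + 1100×9.5 = 20250.

20250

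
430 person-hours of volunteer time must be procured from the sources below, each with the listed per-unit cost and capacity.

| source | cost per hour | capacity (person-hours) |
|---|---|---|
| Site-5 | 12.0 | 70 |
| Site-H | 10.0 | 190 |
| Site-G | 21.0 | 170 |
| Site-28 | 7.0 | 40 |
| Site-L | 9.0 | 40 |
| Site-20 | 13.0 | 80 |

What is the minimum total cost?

4630

Cheapest first:
Take 40 from Site-28 at 7.0 — need 390 more.
Site-L at 9.0: take all 40 person-hours — 350 still needed.
Site-H at 10.0: take all 190 person-hours — 160 still needed.
Site-5 (12.0): use full 70 — 90 person-hours to go.
Take 80 from Site-20 at 13.0 — need 10 more.
Take 10 from Site-G at 21.0 to finish.
Cost = 40×7.0 + 40×9.0 + 190×10.0 + 70×12.0 + 80×13.0 + 10×21.0 = 4630.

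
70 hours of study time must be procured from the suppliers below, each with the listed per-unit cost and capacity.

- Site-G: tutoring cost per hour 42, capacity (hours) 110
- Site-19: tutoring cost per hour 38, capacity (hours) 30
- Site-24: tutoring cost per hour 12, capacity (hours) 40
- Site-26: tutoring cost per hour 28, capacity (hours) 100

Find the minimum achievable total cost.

1320

Cheapest first:
Site-24 at 12: take all 40 hours ; 30 still needed.
Take 30 from Site-26 at 28 to finish.
Site-19, Site-G: unused.
Cost = 40×12 + 30×28 = 1320.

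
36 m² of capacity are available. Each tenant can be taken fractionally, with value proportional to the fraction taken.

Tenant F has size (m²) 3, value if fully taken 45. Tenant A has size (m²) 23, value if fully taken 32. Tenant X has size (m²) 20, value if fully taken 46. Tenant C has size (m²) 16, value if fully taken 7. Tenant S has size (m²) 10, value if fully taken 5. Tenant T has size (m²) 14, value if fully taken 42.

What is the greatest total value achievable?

Best value per unit of size first: Tenant F 45/3≈15, Tenant T 42/14≈3, Tenant X 46/20≈2.3, Tenant A 32/23≈1.39, Tenant S 5/10≈0.5, Tenant C 7/16≈0.438.
Take all of Tenant F (3 m², value 45) → 33 m² left.
All 14 m² of Tenant T fit (value 42) → 19 remain.
19 m² left: a 19/20 share of Tenant X gives 46×19/20 = 43.7.
Total value = 130.7.

130.7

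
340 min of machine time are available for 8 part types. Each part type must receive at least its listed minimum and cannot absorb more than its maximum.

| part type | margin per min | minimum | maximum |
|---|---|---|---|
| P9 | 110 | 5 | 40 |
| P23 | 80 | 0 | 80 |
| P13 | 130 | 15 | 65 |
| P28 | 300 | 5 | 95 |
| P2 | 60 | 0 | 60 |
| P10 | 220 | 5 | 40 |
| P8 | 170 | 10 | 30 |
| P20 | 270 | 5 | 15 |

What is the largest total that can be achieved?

Meeting every minimum uses 5+0+15+5+0+5+10+5 = 45 min, leaving 295.
Rank by margin per min: P28 300 > P20 270 > P10 220 > P8 170 > P13 130 > P9 110 > P23 80 > P2 60.
P28: +90 to 95 (cap) ; 205 left.
Give P20 10 more to hit its cap of 15 ; 195 left.
P10: +35 to 40 (cap) ; 160 left.
P8 takes 20 more to reach its cap of 30 ; 140 left.
P13 takes 50 more to reach its cap of 65 ; 90 left.
P9 takes 35 more to reach its cap of 40 ; 55 left.
P23 has room for 80 more but only 55 remain, so it gets 55.
Total = 110×40 + 80×55 + 130×65 + 300×95 + 220×40 + 170×30 + 270×15 = 63700.

63700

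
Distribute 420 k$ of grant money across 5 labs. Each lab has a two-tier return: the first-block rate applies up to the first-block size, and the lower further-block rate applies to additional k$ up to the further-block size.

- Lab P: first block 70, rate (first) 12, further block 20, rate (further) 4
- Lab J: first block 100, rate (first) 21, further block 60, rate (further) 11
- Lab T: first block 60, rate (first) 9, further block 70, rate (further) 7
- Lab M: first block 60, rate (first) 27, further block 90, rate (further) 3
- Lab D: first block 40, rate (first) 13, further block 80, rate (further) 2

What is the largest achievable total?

Rank every tier by rate: Lab M/tier1 27 > Lab J/tier1 21 > Lab D/tier1 13 > Lab P/tier1 12 > Lab J/tier2 11 > Lab T/tier1 9 > Lab T/tier2 7 > Lab P/tier2 4 > Lab M/tier2 3 > Lab D/tier2 2.
Lab M tier1 at 27: fill all 60 — 360 left.
Fill Lab J tier1 block (100 at 21) — 260 left.
Lab D tier1 at 13: fill all 40 — 220 left.
Fill Lab P tier1 block (70 at 12) — 150 left.
Lab J tier2 at 11: fill all 60 — 90 left.
Fill Lab T tier1 block (60 at 9) — 30 left.
30 remain; put them into Lab T tier2 at 7.
Total = 27×60 + 21×100 + 13×40 + 12×70 + 11×60 + 9×60 + 7×30 = 6490.

6490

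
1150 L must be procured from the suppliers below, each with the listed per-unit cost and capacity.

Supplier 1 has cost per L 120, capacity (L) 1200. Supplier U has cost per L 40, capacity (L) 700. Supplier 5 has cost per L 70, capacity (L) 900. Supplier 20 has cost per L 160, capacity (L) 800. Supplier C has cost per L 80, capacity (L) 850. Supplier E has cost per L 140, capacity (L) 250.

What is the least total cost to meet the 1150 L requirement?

59500

Cheapest first:
Supplier U at 40: take all 700 L ; 450 still needed.
Supplier 5 at 70: take 450 of its 900 ; requirement met.
Supplier C, Supplier 1, Supplier E, Supplier 20: unused.
Cost = 700×40 + 450×70 = 59500.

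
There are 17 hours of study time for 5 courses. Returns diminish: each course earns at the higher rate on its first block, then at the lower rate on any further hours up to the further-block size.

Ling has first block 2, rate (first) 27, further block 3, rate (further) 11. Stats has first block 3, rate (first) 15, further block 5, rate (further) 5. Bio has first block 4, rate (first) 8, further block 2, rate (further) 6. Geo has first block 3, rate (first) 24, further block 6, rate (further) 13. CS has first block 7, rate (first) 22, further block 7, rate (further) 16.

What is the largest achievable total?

360

Order all 10 blocks by rate: Ling/T1 27 > Geo/T1 24 > CS/T1 22 > CS/T2 16 > Stats/T1 15 > Geo/T2 13 > Ling/T2 11 > Bio/T1 8 > Bio/T2 6 > Stats/T2 5.
Ling/T1 (27): +2 ; 15 left.
Fill Geo T1 block (3 at 24) ; 12 left.
Fill CS T1 block (7 at 22) ; 5 left.
5 remain; put them into CS T2 at 16.
Total = 27×2 + 24×3 + 22×7 + 16×5 = 360.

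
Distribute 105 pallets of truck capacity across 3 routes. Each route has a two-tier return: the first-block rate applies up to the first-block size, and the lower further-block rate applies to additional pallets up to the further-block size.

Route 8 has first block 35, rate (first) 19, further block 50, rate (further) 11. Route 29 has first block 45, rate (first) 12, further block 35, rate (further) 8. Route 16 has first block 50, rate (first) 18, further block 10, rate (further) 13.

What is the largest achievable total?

Treat each block as its own option and order by rate: Route 8/T1 19 > Route 16/T1 18 > Route 16/T2 13 > Route 29/T1 12 > Route 8/T2 11 > Route 29/T2 8.
Fill Route 8 T1 block (35 at 19) → 70 left.
Fill Route 16 T1 block (50 at 18) → 20 left.
Route 16/T2 (13): +10 → 10 left.
10 remain; put them into Route 29 T1 at 12.
Total = 19×35 + 18×50 + 13×10 + 12×10 = 1815.

1815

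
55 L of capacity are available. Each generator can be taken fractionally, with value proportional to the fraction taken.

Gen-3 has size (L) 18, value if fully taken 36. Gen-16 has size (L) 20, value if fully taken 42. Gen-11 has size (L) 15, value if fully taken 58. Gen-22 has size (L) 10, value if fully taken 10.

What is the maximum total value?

Best value per unit of size first: Gen-11 58/15≈3.87, Gen-16 42/20≈2.1, Gen-3 36/18≈2, Gen-22 10/10≈1.
All 15 L of Gen-11 fit (value 58) — 40 remain.
Gen-16: take in full, 20 L for value 42 — 20 left.
Take all of Gen-3 (18 L, value 36) — 2 L left.
Fill the last 2 L with part of Gen-22: 2/10 of it earns 2.
Total value = 138.

138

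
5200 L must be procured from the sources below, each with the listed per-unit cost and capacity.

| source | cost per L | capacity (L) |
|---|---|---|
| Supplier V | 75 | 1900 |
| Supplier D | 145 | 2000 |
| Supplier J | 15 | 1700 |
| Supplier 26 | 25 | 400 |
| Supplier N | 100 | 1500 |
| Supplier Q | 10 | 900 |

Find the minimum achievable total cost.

217000

Use sources in increasing cost order.
Supplier Q (10): use full 900 ; 4300 L to go.
Take 1700 from Supplier J at 15 ; need 2600 more.
Supplier 26 (25): use full 400 ; 2200 L to go.
Supplier V at 75: take all 1900 L ; 300 still needed.
Supplier N at 100: take 300 of its 1500 ; requirement met.
Supplier D: unused.
Cost = 900×10 + 1700×15 + 400×25 + 1900×75 + 300×100 = 217000.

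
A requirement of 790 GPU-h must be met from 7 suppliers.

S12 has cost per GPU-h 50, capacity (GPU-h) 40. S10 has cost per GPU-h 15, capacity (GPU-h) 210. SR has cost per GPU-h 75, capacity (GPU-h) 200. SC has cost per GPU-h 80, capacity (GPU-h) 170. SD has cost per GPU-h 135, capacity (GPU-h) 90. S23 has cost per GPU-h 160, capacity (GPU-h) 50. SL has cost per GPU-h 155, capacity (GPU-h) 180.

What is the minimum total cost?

58300

Cheapest first:
S10 at 15: take all 210 GPU-h ; 580 still needed.
S12 at 50: take all 40 GPU-h ; 540 still needed.
Take 200 from SR at 75 ; need 340 more.
Take 170 from SC at 80 ; need 170 more.
Take 90 from SD at 135 ; need 80 more.
Take 80 from SL at 155 to finish.
S23: unused.
Cost = 210×15 + 40×50 + 200×75 + 170×80 + 90×135 + 80×155 = 58300.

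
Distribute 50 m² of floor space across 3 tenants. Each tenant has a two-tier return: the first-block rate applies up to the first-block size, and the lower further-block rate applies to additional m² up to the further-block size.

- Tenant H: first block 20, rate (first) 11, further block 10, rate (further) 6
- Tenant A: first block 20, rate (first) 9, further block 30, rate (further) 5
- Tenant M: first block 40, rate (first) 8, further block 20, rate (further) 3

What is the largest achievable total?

480

Rank every tier by rate: Tenant H/first 11 > Tenant A/first 9 > Tenant M/first 8 > Tenant H/second 6 > Tenant A/second 5 > Tenant M/second 3.
Tenant H first at 11: fill all 20 ; 30 left.
Fill Tenant A first block (20 at 9) ; 10 left.
Tenant M/first: +10 of 40 at 8; pool empty.
Total = 11×20 + 9×20 + 8×10 = 480.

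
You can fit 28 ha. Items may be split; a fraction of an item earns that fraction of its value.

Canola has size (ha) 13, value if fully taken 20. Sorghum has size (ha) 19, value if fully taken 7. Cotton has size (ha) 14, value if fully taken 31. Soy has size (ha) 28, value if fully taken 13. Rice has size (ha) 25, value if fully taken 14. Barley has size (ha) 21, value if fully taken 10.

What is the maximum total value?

Sort by value density: Cotton 31/14≈2.21, Canola 20/13≈1.54, Rice 14/25≈0.56, Barley 10/21≈0.476, Soy 13/28≈0.464, Sorghum 7/19≈0.368.
Cotton: take in full, 14 ha for value 31 → 14 left.
Take all of Canola (13 ha, value 20) → 1 ha left.
1 ha left: a 1/25 share of Rice gives 14×1/25 = 0.56.
Total value = 51.56.

51.56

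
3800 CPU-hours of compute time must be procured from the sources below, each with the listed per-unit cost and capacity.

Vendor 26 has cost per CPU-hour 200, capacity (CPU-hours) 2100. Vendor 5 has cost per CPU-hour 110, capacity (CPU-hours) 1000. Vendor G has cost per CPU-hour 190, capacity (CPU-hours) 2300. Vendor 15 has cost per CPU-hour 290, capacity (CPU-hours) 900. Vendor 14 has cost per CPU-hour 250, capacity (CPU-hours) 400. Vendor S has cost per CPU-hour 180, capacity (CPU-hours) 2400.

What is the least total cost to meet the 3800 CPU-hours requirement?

Fill from the cheapest source first.
Take 1000 from Vendor 5 at 110 → need 2800 more.
Vendor S (180): use full 2400 → 400 CPU-hours to go.
Take 400 from Vendor G at 190 to finish.
Vendor 26, Vendor 14, Vendor 15: unused.
Cost = 1000×110 + 2400×180 + 400×190 = 618000.

618000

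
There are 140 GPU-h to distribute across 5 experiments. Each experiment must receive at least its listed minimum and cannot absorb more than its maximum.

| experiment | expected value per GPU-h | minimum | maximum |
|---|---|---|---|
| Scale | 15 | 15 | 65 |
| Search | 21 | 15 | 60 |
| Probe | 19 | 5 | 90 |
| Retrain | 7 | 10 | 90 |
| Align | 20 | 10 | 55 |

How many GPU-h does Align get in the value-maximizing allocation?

Meeting every minimum uses 15+15+5+10+10 = 55 GPU-h, leaving 85.
Order the experiments by expected value per GPU-h: Search 21 > Align 20 > Probe 19 > Scale 15 > Retrain 7.
Search: +45 to 60 (cap) — 40 left.
Only 40 left; Align takes them to reach 50.

50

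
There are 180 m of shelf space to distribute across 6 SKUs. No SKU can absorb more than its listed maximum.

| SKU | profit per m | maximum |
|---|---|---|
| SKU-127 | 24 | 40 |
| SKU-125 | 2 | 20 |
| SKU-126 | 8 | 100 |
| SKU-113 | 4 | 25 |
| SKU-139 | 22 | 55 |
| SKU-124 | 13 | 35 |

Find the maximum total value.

3025

Order the SKUs by profit per m: SKU-127 24 > SKU-139 22 > SKU-124 13 > SKU-126 8 > SKU-113 4 > SKU-125 2.
Give SKU-127 40 to hit its cap of 40 → 140 left.
SKU-139: +55 to 55 (cap) → 85 left.
SKU-124: +35 to 35 (cap) → 50 left.
SKU-126: +50 (room for 100) → 50. Pool exhausted.
Total = 24×40 + 8×50 + 22×55 + 13×35 = 3025.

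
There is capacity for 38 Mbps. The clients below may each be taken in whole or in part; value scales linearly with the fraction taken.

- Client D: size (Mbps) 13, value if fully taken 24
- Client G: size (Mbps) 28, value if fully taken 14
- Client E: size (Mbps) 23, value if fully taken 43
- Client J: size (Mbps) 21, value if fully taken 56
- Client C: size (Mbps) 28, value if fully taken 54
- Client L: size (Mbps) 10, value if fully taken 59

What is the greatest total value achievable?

Sort by value density: Client L 59/10≈5.9, Client J 56/21≈2.67, Client C 54/28≈1.93, Client E 43/23≈1.87, Client D 24/13≈1.85, Client G 14/28≈0.5.
Client L: take in full, 10 Mbps for value 59 — 28 left.
All 21 Mbps of Client J fit (value 56) — 7 remain.
7 Mbps left: a 7/28 share of Client C gives 54×7/28 = 13.5.
Total value = 128.5.

128.5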